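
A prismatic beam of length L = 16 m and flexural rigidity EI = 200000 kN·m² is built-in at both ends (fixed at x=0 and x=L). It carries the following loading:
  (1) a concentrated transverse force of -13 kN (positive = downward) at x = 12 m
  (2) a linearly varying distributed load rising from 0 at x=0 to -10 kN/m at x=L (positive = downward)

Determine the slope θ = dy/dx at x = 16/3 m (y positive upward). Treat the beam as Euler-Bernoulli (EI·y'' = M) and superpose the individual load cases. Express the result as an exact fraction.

θ(16/3) = 2399/3037500 rad

Load 1 — point force P=-13 kN at a=12 m (b=L-a=4):
  θ_1 = -Pb²x(2aL-(3a+b)x)/(2L³EI)  [x≤a] = -(-13)·4²·(16/3)·(2·12·16-(3·12+4)·(16/3))/(2·16³·200000) = 13/112500 rad
Load 2 — triangular load w₀=-10 kN/m (0→w₀ over full span):
  θ_2 = -w₀(2x(L-x)(L-2x)(x+2L)+x²(L-x)²)/(120LEI) = -(-10)·(2·(16/3)·(16-(16/3))·(16-2·(16/3))·((16/3)+2·16)+(16/3)²·(16-(16/3))²)/(120·16·200000) = 512/759375 rad
Superposition: θ = Σ θ_i = 2399/3037500 rad ≈ 0.000790 rad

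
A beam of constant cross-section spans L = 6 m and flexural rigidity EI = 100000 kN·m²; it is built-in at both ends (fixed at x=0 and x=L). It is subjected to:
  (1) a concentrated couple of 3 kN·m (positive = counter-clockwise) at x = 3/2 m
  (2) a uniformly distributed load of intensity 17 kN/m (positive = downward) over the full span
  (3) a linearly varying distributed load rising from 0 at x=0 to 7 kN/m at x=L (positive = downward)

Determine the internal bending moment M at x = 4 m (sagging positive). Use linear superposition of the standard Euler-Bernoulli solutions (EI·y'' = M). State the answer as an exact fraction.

M(4) = 15241/720 kN·m

Load 1 — applied couple M₀=3 kN·m at a=3/2 m (b=L-a=9/2):
  M_1 = R_Ax - M_A - M₀  [x>a] with R_A=9/16, M_A=-9/16 = (9/16)·4 - (-9/16) - 3 = -3/16 kN·m
Load 2 — uniform load w=17 kN/m over full span:
  M_2 = wLx/2 - wL²/12 - wx²/2 = 17·6·4/2 - 17·6²/12 - 17·4²/2 = 17 kN·m
Load 3 — triangular load w₀=7 kN/m (0→w₀ over full span):
  M_3 = 3w₀Lx/20 - w₀L²/30 - w₀x³/(6L) = 3·7·6·4/20 - 7·6²/30 - 7·4³/(6·6) = 196/45 kN·m
Superposition: M = Σ M_i = 15241/720 kN·m ≈ 21.168056 kN·m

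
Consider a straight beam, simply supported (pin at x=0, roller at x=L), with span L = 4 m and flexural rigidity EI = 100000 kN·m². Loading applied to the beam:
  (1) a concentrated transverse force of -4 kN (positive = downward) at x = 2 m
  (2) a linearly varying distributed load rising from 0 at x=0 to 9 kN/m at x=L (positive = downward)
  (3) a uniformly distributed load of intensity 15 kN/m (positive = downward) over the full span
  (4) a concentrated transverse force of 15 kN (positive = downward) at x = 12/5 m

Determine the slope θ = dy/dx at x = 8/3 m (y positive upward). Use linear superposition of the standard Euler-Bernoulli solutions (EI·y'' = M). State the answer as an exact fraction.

Load 1 — point force P=-4 kN at a=2 m (b=L-a=2):
  θ_1 = -Pa(2L²-6Lx+3x²+a²)/(6LEI)  [x>a] = -(-4)·2·(2·4²-6·4·(8/3)+3·(8/3)²+2²)/(6·4·100000) = -1/45000 rad
Load 2 — triangular load w₀=9 kN/m (0→w₀ over full span):
  θ_2 = -w₀(7L⁴-30L²x²+15x⁴)/(360LEI) = -9·(7·4⁴-30·4²·(8/3)²+15·(8/3)⁴)/(360·4·100000) = 91/1687500 rad
Load 3 — uniform load w=15 kN/m over full span:
  θ_3 = -w(L³-6Lx²+4x³)/(24EI) = -15·(4³-6·4·(8/3)²+4·(8/3)³)/(24·100000) = 13/67500 rad
Load 4 — point force P=15 kN at a=12/5 m (b=L-a=8/5):
  θ_4 = -Pa(2L²-6Lx+3x²+a²)/(6LEI)  [x>a] = -15·(12/5)·(2·4²-6·4·(8/3)+3·(8/3)²+(12/5)²)/(6·4·100000) = 23/312500 rad
Superposition: θ = Σ θ_i = 5027/16875000 rad ≈ 0.000298 rad

θ(8/3) = 5027/16875000 rad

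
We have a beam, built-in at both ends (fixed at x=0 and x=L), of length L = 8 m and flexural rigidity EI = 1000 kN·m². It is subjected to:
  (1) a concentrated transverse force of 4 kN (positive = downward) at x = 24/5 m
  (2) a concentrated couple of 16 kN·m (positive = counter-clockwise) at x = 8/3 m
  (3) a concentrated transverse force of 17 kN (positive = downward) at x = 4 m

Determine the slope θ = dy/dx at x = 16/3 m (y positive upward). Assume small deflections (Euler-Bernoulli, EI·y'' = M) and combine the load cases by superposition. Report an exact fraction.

θ(16/3) = 5671/421875 rad

Load 1 — point force P=4 kN at a=24/5 m (b=L-a=16/5):
  θ_1 = Pa²(L-x)(2bL-(3b+a)(L-x))/(2L³EI)  [x>a] = 4·(24/5)²·(8-(16/3))·(2·(16/5)·8-(3·(16/5)+(24/5))·(8-(16/3)))/(2·8³·1000) = 48/15625 rad
Load 2 — applied couple M₀=16 kN·m at a=8/3 m (b=L-a=16/3):
  θ_2 = (R_Ax²/2 - M_Ax - M₀(x-a))/EI  [x>a] with R_A=8/3, M_A=0 = ((8/3)·(16/3)²/2 - 0·(16/3) - 16·((16/3)-(8/3)))/1000 = -16/3375 rad
Load 3 — point force P=17 kN at a=4 m (b=L-a=4):
  θ_3 = Pa²(L-x)(2bL-(3b+a)(L-x))/(2L³EI)  [x>a] = 17·4²·(8-(16/3))·(2·4·8-(3·4+4)·(8-(16/3)))/(2·8³·1000) = 17/1125 rad
Superposition: θ = Σ θ_i = 5671/421875 rad ≈ 0.013442 rad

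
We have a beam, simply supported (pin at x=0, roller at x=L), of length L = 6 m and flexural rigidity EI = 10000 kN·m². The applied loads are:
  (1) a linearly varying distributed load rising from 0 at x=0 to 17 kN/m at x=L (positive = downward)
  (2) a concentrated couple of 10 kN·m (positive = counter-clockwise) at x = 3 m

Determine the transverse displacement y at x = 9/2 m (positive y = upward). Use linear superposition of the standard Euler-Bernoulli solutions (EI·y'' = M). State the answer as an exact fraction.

y(9/2) = -53181/5120000 m

Load 1 — triangular load w₀=17 kN/m (0→w₀ over full span):
  y_1 = -w₀x(7L⁴-10L²x²+3x⁴)/(360LEI) = -17·(9/2)·(7·6⁴-10·6²·(9/2)²+3·(9/2)⁴)/(360·6·10000) = -54621/5120000 m
Load 2 — applied couple M₀=10 kN·m at a=3 m (b=L-a=3):
  y_2 = (M₀x³/(6L)-M₀(x-a)²/2+C₁x)/EI  [x>a] with C₁=M₀(3b²-L²)/(6L)=-5/2 = (10·(9/2)³/(6·6)-10·((9/2)-3)²/2+(-5/2)·(9/2))/10000 = 9/32000 m
Superposition: y = Σ y_i = -53181/5120000 m ≈ -0.010387 m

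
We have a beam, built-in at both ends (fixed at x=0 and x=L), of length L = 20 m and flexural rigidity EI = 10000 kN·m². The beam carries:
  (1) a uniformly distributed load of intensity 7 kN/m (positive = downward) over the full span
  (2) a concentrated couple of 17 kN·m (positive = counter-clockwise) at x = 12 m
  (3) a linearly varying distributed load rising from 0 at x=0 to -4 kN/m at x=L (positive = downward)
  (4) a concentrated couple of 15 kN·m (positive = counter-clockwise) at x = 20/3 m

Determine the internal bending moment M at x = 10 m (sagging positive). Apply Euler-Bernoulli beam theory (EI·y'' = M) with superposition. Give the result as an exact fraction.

M(10) = 1277/15 kN·m

Load 1 — uniform load w=7 kN/m over full span:
  M_1 = wLx/2 - wL²/12 - wx²/2 = 7·20·10/2 - 7·20²/12 - 7·10²/2 = 350/3 kN·m
Load 2 — applied couple M₀=17 kN·m at a=12 m (b=L-a=8):
  M_2 = R_Ax - M_A  [x≤a] with R_A=153/125, M_A=136/25 = (153/125)·10 - (136/25) = 34/5 kN·m
Load 3 — triangular load w₀=-4 kN/m (0→w₀ over full span):
  M_3 = 3w₀Lx/20 - w₀L²/30 - w₀x³/(6L) = 3·(-4)·20·10/20 - (-4)·20²/30 - (-4)·10³/(6·20) = -100/3 kN·m
Load 4 — applied couple M₀=15 kN·m at a=20/3 m (b=L-a=40/3):
  M_4 = R_Ax - M_A - M₀  [x>a] with R_A=1, M_A=0 = 1·10 - 0 - 15 = -5 kN·m
Superposition: M = Σ M_i = 1277/15 kN·m ≈ 85.133333 kN·m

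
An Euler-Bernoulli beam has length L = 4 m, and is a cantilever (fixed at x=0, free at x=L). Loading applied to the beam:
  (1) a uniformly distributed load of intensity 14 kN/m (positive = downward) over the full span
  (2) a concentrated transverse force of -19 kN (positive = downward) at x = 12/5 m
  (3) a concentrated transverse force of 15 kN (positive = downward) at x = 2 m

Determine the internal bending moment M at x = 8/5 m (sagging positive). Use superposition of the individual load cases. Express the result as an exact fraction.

Load 1 — uniform load w=14 kN/m over full span:
  M_1 = -w(L-x)²/2 = -14·(4-(8/5))²/2 = -1008/25 kN·m
Load 2 — point force P=-19 kN at a=12/5 m (b=L-a=8/5):
  M_2 = -P(a-x)  [x≤a] = -(-19)·((12/5)-(8/5)) = 76/5 kN·m
Load 3 — point force P=15 kN at a=2 m (b=L-a=2):
  M_3 = -P(a-x)  [x≤a] = -15·(2-(8/5)) = -6 kN·m
Superposition: M = Σ M_i = -778/25 kN·m ≈ -31.120000 kN·m

M(8/5) = -778/25 kN·m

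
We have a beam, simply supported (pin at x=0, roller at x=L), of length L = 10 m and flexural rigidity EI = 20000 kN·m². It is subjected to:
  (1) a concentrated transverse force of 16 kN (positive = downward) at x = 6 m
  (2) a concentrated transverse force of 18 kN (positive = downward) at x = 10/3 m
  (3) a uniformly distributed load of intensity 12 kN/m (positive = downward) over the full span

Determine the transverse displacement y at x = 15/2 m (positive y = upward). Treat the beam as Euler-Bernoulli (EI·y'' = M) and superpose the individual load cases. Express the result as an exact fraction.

Load 1 — point force P=16 kN at a=6 m (b=L-a=4):
  y_1 = -Pa(L-x)(2Lx-a²-x²)/(6LEI)  [x>a] = -16·6·(10-(15/2))·(2·10·(15/2)-6²-(15/2)²)/(6·10·20000) = -231/20000 m
Load 2 — point force P=18 kN at a=10/3 m (b=L-a=20/3):
  y_2 = -Pa(L-x)(2Lx-a²-x²)/(6LEI)  [x>a] = -18·(10/3)·(10-(15/2))·(2·10·(15/2)-(10/3)²-(15/2)²)/(6·10·20000) = -119/11520 m
Load 3 — uniform load w=12 kN/m over full span:
  y_3 = -wx(L³-2Lx²+x³)/(24EI) = -12·(15/2)·(10³-2·10·(15/2)²+(15/2)³)/(24·20000) = -57/1024 m
Superposition: y = Σ y_i = -446653/5760000 m ≈ -0.077544 m

y(15/2) = -446653/5760000 m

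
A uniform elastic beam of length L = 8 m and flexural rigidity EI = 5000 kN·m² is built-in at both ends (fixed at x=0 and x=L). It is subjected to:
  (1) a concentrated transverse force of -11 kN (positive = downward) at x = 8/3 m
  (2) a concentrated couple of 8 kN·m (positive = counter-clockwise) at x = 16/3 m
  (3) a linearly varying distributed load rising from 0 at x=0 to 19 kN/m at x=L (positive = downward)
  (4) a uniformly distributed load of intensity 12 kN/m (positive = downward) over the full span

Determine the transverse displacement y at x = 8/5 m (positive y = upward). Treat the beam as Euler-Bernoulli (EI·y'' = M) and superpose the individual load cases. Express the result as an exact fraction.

Load 1 — point force P=-11 kN at a=8/3 m (b=L-a=16/3):
  y_1 = -Pb²x²(3aL-(3a+b)x)/(6L³EI)  [x≤a] = -(-11)·(16/3)²·(8/5)²·(3·(8/3)·8-(3·(8/3)+(16/3))·(8/5))/(6·8³·5000) = 2816/1265625 m
Load 2 — applied couple M₀=8 kN·m at a=16/3 m (b=L-a=8/3):
  y_2 = (R_Ax³/6 - M_Ax²/2)/EI  [x≤a] with R_A=4/3, M_A=8/3 = ((4/3)·(8/5)³/6 - (8/3)·(8/5)²/2)/5000 = -352/703125 m
Load 3 — triangular load w₀=19 kN/m (0→w₀ over full span):
  y_3 = -w₀x²(L-x)²(x+2L)/(120LEI) = -19·(8/5)²·(8-(8/5))²·((8/5)+2·8)/(120·8·5000) = -214016/29296875 m
Load 4 — uniform load w=12 kN/m over full span:
  y_4 = -wx²(L-x)²/(24EI) = -12·(8/5)²·(8-(8/5))²/(24·5000) = -4096/390625 m
Superposition: y = Σ y_i = -12708832/791015625 m ≈ -0.016066 m

y(8/5) = -12708832/791015625 m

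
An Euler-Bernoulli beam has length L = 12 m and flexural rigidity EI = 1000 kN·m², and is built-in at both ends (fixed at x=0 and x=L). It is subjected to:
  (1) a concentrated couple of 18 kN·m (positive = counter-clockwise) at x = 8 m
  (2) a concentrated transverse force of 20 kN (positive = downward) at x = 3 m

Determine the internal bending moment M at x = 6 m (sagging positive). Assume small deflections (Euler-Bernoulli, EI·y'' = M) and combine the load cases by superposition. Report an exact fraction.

M(6) = 27/2 kN·m

Load 1 — applied couple M₀=18 kN·m at a=8 m (b=L-a=4):
  M_1 = R_Ax - M_A  [x≤a] with R_A=2, M_A=6 = 2·6 - 6 = 6 kN·m
Load 2 — point force P=20 kN at a=3 m (b=L-a=9):
  M_2 = Pa²(a+3b)(L-x)/L³ - Pa²b/L²  [x>a] = 20·3²·(3+3·9)·(12-6)/12³ - 20·3²·9/12² = 15/2 kN·m
Superposition: M = Σ M_i = 27/2 kN·m ≈ 13.500000 kN·m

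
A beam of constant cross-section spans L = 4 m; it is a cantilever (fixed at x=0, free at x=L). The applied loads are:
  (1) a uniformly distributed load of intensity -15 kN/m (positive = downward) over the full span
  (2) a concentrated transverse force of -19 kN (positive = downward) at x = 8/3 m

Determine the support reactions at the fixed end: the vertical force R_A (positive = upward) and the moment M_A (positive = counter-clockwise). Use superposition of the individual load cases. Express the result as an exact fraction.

R_A = -79 kN, M_A = -512/3 kN·m

Load 1 — uniform load w=-15 kN/m over full span:
  R_A = wL = (-15)·4 = -60 kN
  M_A = wL²/2 = (-15)·4²/2 = -120 kN·m
Load 2 — point force P=-19 kN at a=8/3 m (b=L-a=4/3):
  R_A = P = (-19) = -19 kN
  M_A = Pa = (-19)·(8/3) = -152/3 kN·m
Superposition: R_A = -79 kN, M_A = -512/3 kN·m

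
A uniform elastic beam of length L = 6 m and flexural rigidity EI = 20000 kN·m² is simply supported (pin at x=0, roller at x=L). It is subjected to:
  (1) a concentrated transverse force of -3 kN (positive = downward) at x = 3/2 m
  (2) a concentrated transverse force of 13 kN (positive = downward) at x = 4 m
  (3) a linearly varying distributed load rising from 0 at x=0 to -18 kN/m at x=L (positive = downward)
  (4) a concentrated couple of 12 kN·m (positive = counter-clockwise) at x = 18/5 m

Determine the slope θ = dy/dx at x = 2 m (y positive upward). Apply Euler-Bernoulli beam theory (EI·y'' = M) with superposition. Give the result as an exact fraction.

θ(2) = 192217/144000000 rad

Load 1 — point force P=-3 kN at a=3/2 m (b=L-a=9/2):
  θ_1 = -Pa(2L²-6Lx+3x²+a²)/(6LEI)  [x>a] = -(-3)·(3/2)·(2·6²-6·6·2+3·2²+(3/2)²)/(6·6·20000) = 57/640000 rad
Load 2 — point force P=13 kN at a=4 m (b=L-a=2):
  θ_2 = -Pb(L²-b²-3x²)/(6LEI)  [x≤a] = -13·2·(6²-2²-3·2²)/(6·6·20000) = -13/18000 rad
Load 3 — triangular load w₀=-18 kN/m (0→w₀ over full span):
  θ_3 = -w₀(7L⁴-30L²x²+15x⁴)/(360LEI) = -(-18)·(7·6⁴-30·6²·2²+15·2⁴)/(360·6·20000) = 13/6250 rad
Load 4 — applied couple M₀=12 kN·m at a=18/5 m (b=L-a=12/5):
  θ_4 = (M₀x²/(2L)+C₁)/EI  [x≤a] with C₁=M₀(3b²-L²)/(6L)=-156/25 = (12·2²/(2·6)+(-156/25))/20000 = -7/62500 rad
Superposition: θ = Σ θ_i = 192217/144000000 rad ≈ 0.001335 rad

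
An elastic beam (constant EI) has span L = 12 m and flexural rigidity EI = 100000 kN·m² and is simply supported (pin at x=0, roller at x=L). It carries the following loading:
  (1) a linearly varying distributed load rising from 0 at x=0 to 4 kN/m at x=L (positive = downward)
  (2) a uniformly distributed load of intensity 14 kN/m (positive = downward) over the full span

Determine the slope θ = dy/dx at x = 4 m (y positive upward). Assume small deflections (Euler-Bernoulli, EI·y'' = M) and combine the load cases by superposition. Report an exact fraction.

θ(4) = -1573/281250 rad

Load 1 — triangular load w₀=4 kN/m (0→w₀ over full span):
  θ_1 = -w₀(7L⁴-30L²x²+15x⁴)/(360LEI) = -4·(7·12⁴-30·12²·4²+15·4⁴)/(360·12·100000) = -104/140625 rad
Load 2 — uniform load w=14 kN/m over full span:
  θ_2 = -w(L³-6Lx²+4x³)/(24EI) = -14·(12³-6·12·4²+4·4³)/(24·100000) = -91/18750 rad
Superposition: θ = Σ θ_i = -1573/281250 rad ≈ -0.005593 rad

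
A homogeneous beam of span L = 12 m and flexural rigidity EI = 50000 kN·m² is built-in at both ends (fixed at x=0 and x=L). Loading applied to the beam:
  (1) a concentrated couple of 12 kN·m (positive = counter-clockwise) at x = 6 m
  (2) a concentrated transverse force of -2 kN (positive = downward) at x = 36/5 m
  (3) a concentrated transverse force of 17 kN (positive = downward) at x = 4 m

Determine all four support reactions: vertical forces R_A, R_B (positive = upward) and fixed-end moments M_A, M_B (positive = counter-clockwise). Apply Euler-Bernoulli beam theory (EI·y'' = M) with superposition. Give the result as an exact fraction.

R_A = 90373/6750 kN, M_A = 34783/1125 kN·m, R_B = 10877/6750 kN, M_B = -9737/1125 kN·m

Load 1 — applied couple M₀=12 kN·m at a=6 m (b=L-a=6):
  R_A = 6M₀ab/L³ = 6·12·6·6/12³ = 3/2 kN
  M_A = M₀b(2a-b)/L² = 12·6·(2·6-6)/12² = 3 kN·m
  R_B = -6M₀ab/L³ = -6·12·6·6/12³ = -3/2 kN
  M_B = M₀a(2b-a)/L² = 12·6·(2·6-6)/12² = 3 kN·m
Load 2 — point force P=-2 kN at a=36/5 m (b=L-a=24/5):
  R_A = Pb²(3a+b)/L³ = (-2)·(24/5)²·(3·(36/5)+(24/5))/12³ = -88/125 kN
  M_A = Pab²/L² = (-2)·(36/5)·(24/5)²/12² = -288/125 kN·m
  R_B = Pa²(a+3b)/L³ = (-2)·(36/5)²·((36/5)+3·(24/5))/12³ = -162/125 kN
  M_B = -Pa²b/L² = -(-2)·(36/5)²·(24/5)/12² = 432/125 kN·m
Load 3 — point force P=17 kN at a=4 m (b=L-a=8):
  R_A = Pb²(3a+b)/L³ = 17·8²·(3·4+8)/12³ = 340/27 kN
  M_A = Pab²/L² = 17·4·8²/12² = 272/9 kN·m
  R_B = Pa²(a+3b)/L³ = 17·4²·(4+3·8)/12³ = 119/27 kN
  M_B = -Pa²b/L² = -17·4²·8/12² = -136/9 kN·m
Superposition: R_A = 90373/6750 kN, M_A = 34783/1125 kN·m, R_B = 10877/6750 kN, M_B = -9737/1125 kN·m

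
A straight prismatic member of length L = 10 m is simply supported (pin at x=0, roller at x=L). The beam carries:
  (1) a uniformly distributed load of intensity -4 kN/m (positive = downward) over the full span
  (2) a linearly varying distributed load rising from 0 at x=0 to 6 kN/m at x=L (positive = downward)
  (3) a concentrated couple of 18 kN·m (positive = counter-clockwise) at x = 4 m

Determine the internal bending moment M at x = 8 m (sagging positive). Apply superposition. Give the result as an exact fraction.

M(8) = -34/5 kN·m

Load 1 — uniform load w=-4 kN/m over full span:
  M_1 = wx(L-x)/2 = (-4)·8·(10-8)/2 = -32 kN·m
Load 2 — triangular load w₀=6 kN/m (0→w₀ over full span):
  M_2 = w₀Lx/6 - w₀x³/(6L) = 6·10·8/6 - 6·8³/(6·10) = 144/5 kN·m
Load 3 — applied couple M₀=18 kN·m at a=4 m (b=L-a=6):
  M_3 = M₀x/L - M₀  [x>a] = 18·8/10 - 18 = -18/5 kN·m
Superposition: M = Σ M_i = -34/5 kN·m ≈ -6.800000 kN·m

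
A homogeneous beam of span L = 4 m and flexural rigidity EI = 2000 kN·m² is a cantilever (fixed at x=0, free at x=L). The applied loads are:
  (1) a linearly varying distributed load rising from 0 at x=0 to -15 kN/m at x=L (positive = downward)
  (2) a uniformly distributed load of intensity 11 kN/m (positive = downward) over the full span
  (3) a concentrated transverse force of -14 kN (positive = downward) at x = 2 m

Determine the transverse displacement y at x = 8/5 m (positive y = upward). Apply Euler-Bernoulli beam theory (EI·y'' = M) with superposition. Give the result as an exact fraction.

y(8/5) = 13432/1171875 m

Load 1 — triangular load w₀=-15 kN/m (0→w₀ over full span):
  y_1 = (w₀Lx³/12-w₀L²x²/6-w₀x⁵/(120L))/EI = ((-15)·4·(8/5)³/12-(-15)·4²·(8/5)²/6-(-15)·(8/5)⁵/(120·4))/2000 = 16064/390625 m
Load 2 — uniform load w=11 kN/m over full span:
  y_2 = -wx²(x²-4Lx+6L²)/(24EI) = -11·(8/5)²·((8/5)²-4·4·(8/5)+6·4²)/(24·2000) = -3344/78125 m
Load 3 — point force P=-14 kN at a=2 m (b=L-a=2):
  y_3 = -Px²(3a-x)/(6EI)  [x≤a] = -(-14)·(8/5)²·(3·2-(8/5))/(6·2000) = 616/46875 m
Superposition: y = Σ y_i = 13432/1171875 m ≈ 0.011462 m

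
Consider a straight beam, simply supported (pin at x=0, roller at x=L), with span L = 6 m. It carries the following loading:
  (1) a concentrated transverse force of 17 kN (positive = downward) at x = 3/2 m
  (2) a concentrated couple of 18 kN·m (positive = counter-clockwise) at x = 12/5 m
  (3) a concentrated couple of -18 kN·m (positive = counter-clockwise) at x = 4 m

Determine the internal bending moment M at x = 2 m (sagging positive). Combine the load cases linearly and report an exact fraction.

Load 1 — point force P=17 kN at a=3/2 m (b=L-a=9/2):
  M_1 = Pa(L-x)/L  [x>a] = 17·(3/2)·(6-2)/6 = 17 kN·m
Load 2 — applied couple M₀=18 kN·m at a=12/5 m (b=L-a=18/5):
  M_2 = M₀x/L  [x≤a] = 18·2/6 = 6 kN·m
Load 3 — applied couple M₀=-18 kN·m at a=4 m (b=L-a=2):
  M_3 = M₀x/L  [x≤a] = (-18)·2/6 = -6 kN·m
Superposition: M = Σ M_i = 17 kN·m ≈ 17.000000 kN·m

M(2) = 17 kN·m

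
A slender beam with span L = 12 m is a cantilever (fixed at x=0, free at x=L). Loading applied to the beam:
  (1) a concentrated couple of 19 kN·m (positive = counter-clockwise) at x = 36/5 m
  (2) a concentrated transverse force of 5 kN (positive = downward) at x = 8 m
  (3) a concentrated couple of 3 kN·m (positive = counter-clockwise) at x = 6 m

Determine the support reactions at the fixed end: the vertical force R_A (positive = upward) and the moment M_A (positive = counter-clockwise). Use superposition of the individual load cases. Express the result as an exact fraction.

R_A = 5 kN, M_A = 18 kN·m

Load 1 — applied couple M₀=19 kN·m at a=36/5 m (b=L-a=24/5):
  R_A = 0 kN
  M_A = -M₀ = -19 kN·m
Load 2 — point force P=5 kN at a=8 m (b=L-a=4):
  R_A = P = 5 kN
  M_A = Pa = 5·8 = 40 kN·m
Load 3 — applied couple M₀=3 kN·m at a=6 m (b=L-a=6):
  R_A = 0 kN
  M_A = -M₀ = -3 kN·m
Superposition: R_A = 5 kN, M_A = 18 kN·m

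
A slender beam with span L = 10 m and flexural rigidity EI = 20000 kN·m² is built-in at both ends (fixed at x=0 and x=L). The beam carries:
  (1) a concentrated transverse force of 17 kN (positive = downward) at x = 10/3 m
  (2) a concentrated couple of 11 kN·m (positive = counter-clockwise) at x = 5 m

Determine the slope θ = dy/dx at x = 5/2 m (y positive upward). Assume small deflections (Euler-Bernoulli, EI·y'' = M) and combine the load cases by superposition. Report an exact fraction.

θ(5/2) = -1459/1152000 rad

Load 1 — point force P=17 kN at a=10/3 m (b=L-a=20/3):
  θ_1 = -Pb²x(2aL-(3a+b)x)/(2L³EI)  [x≤a] = -17·(20/3)²·(5/2)·(2·(10/3)·10-(3·(10/3)+(20/3))·(5/2))/(2·10³·20000) = -17/14400 rad
Load 2 — applied couple M₀=11 kN·m at a=5 m (b=L-a=5):
  θ_2 = (R_Ax²/2 - M_Ax)/EI  [x≤a] with R_A=33/20, M_A=11/4 = ((33/20)·(5/2)²/2 - (11/4)·(5/2))/20000 = -11/128000 rad
Superposition: θ = Σ θ_i = -1459/1152000 rad ≈ -0.001266 rad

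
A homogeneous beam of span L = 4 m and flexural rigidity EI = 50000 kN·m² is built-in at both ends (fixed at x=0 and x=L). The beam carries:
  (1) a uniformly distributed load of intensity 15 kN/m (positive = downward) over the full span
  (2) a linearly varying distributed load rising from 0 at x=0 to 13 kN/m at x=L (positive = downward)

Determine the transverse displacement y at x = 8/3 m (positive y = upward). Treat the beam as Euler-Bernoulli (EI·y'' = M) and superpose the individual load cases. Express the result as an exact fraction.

y(8/3) = -2632/11390625 m

Load 1 — uniform load w=15 kN/m over full span:
  y_1 = -wx²(L-x)²/(24EI) = -15·(8/3)²·(4-(8/3))²/(24·50000) = -8/50625 m
Load 2 — triangular load w₀=13 kN/m (0→w₀ over full span):
  y_2 = -w₀x²(L-x)²(x+2L)/(120LEI) = -13·(8/3)²·(4-(8/3))²·((8/3)+2·4)/(120·4·50000) = -832/11390625 m
Superposition: y = Σ y_i = -2632/11390625 m ≈ -0.000231 m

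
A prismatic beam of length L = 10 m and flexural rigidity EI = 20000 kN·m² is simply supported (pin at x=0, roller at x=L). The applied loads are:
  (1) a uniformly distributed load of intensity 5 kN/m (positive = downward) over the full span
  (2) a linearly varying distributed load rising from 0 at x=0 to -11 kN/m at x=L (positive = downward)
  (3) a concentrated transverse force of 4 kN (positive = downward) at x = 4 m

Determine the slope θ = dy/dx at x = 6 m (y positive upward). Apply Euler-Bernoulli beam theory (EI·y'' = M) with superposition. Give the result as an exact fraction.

Load 1 — uniform load w=5 kN/m over full span:
  θ_1 = -w(L³-6Lx²+4x³)/(24EI) = -5·(10³-6·10·6²+4·6³)/(24·20000) = 37/12000 rad
Load 2 — triangular load w₀=-11 kN/m (0→w₀ over full span):
  θ_2 = -w₀(7L⁴-30L²x²+15x⁴)/(360LEI) = -(-11)·(7·10⁴-30·10²·6²+15·6⁴)/(360·10·20000) = -319/112500 rad
Load 3 — point force P=4 kN at a=4 m (b=L-a=6):
  θ_3 = -Pa(2L²-6Lx+3x²+a²)/(6LEI)  [x>a] = -4·4·(2·10²-6·10·6+3·6²+4²)/(6·10·20000) = 3/6250 rad
Superposition: θ = Σ θ_i = 131/180000 rad ≈ 0.000728 rad

θ(6) = 131/180000 rad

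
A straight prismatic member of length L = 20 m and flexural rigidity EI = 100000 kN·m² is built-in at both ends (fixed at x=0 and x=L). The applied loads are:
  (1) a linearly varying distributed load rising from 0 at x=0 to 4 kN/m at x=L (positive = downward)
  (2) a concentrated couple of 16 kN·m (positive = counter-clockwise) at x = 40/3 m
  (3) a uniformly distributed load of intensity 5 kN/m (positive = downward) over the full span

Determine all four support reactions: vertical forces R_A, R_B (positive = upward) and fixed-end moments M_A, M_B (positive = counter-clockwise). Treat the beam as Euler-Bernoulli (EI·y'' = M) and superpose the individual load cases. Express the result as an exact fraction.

R_A = 946/15 kN, M_A = 676/3 kN·m, R_B = 1154/15 kN, M_B = -740/3 kN·m

Load 1 — triangular load w₀=4 kN/m (0→w₀ over full span):
  R_A = 3w₀L/20 = 3·4·20/20 = 12 kN
  M_A = w₀L²/30 = 4·20²/30 = 160/3 kN·m
  R_B = 7w₀L/20 = 7·4·20/20 = 28 kN
  M_B = -w₀L²/20 = -4·20²/20 = -80 kN·m
Load 2 — applied couple M₀=16 kN·m at a=40/3 m (b=L-a=20/3):
  R_A = 6M₀ab/L³ = 6·16·(40/3)·(20/3)/20³ = 16/15 kN
  M_A = M₀b(2a-b)/L² = 16·(20/3)·(2·(40/3)-(20/3))/20² = 16/3 kN·m
  R_B = -6M₀ab/L³ = -6·16·(40/3)·(20/3)/20³ = -16/15 kN
  M_B = M₀a(2b-a)/L² = 16·(40/3)·(2·(20/3)-(40/3))/20² = 0 kN·m
Load 3 — uniform load w=5 kN/m over full span:
  R_A = wL/2 = 5·20/2 = 50 kN
  M_A = wL²/12 = 5·20²/12 = 500/3 kN·m
  R_B = wL/2 = 5·20/2 = 50 kN
  M_B = -wL²/12 = -5·20²/12 = -500/3 kN·m
Superposition: R_A = 946/15 kN, M_A = 676/3 kN·m, R_B = 1154/15 kN, M_B = -740/3 kN·m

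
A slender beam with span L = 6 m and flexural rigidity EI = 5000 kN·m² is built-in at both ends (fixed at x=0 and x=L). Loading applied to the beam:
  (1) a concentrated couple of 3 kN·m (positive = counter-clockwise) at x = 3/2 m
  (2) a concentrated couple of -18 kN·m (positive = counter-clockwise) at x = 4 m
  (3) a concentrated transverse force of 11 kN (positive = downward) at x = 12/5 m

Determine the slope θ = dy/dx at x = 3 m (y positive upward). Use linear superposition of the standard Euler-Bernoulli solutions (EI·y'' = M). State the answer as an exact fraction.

Load 1 — applied couple M₀=3 kN·m at a=3/2 m (b=L-a=9/2):
  θ_1 = (R_Ax²/2 - M_Ax - M₀(x-a))/EI  [x>a] with R_A=9/16, M_A=-9/16 = ((9/16)·3²/2 - (-9/16)·3 - 3·(3-(3/2)))/5000 = -9/160000 rad
Load 2 — applied couple M₀=-18 kN·m at a=4 m (b=L-a=2):
  θ_2 = (R_Ax²/2 - M_Ax)/EI  [x≤a] with R_A=-4, M_A=-6 = ((-4)·3²/2 - (-6)·3)/5000 = 0 rad
Load 3 — point force P=11 kN at a=12/5 m (b=L-a=18/5):
  θ_3 = Pa²(L-x)(2bL-(3b+a)(L-x))/(2L³EI)  [x>a] = 11·(12/5)²·(6-3)·(2·(18/5)·6-(3·(18/5)+(12/5))·(6-3))/(2·6³·5000) = 99/312500 rad
Superposition: θ = Σ θ_i = 5211/20000000 rad ≈ 0.000261 rad

θ(3) = 5211/20000000 rad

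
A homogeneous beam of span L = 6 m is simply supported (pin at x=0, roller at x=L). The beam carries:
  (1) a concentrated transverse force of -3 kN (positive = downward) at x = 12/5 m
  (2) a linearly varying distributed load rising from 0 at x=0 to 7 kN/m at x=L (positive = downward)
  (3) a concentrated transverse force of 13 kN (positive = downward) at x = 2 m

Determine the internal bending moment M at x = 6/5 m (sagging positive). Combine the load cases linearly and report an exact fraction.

Load 1 — point force P=-3 kN at a=12/5 m (b=L-a=18/5):
  M_1 = Pbx/L  [x≤a] = (-3)·(18/5)·(6/5)/6 = -54/25 kN·m
Load 2 — triangular load w₀=7 kN/m (0→w₀ over full span):
  M_2 = w₀Lx/6 - w₀x³/(6L) = 7·6·(6/5)/6 - 7·(6/5)³/(6·6) = 1008/125 kN·m
Load 3 — point force P=13 kN at a=2 m (b=L-a=4):
  M_3 = Pbx/L  [x≤a] = 13·4·(6/5)/6 = 52/5 kN·m
Superposition: M = Σ M_i = 2038/125 kN·m ≈ 16.304000 kN·m

M(6/5) = 2038/125 kN·m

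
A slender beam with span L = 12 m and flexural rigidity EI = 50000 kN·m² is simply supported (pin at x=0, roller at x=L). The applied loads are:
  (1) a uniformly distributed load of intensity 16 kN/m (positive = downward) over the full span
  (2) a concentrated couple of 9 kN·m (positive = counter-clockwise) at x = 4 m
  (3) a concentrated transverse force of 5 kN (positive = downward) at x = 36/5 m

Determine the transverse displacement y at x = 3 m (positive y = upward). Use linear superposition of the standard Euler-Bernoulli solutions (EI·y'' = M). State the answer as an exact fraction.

y(3) = -633717/10000000 m

Load 1 — uniform load w=16 kN/m over full span:
  y_1 = -wx(L³-2Lx²+x³)/(24EI) = -16·3·(12³-2·12·3²+3³)/(24·50000) = -1539/25000 m
Load 2 — applied couple M₀=9 kN·m at a=4 m (b=L-a=8):
  y_2 = (M₀x³/(6L)+C₁x)/EI  [x≤a] with C₁=M₀(3b²-L²)/(6L)=6 = (9·3³/(6·12)+6·3)/50000 = 171/400000 m
Load 3 — point force P=5 kN at a=36/5 m (b=L-a=24/5):
  y_3 = -Pbx(L²-b²-x²)/(6LEI)  [x≤a] = -5·(24/5)·3·(12²-(24/5)²-3²)/(6·12·50000) = -2799/1250000 m
Superposition: y = Σ y_i = -633717/10000000 m ≈ -0.063372 m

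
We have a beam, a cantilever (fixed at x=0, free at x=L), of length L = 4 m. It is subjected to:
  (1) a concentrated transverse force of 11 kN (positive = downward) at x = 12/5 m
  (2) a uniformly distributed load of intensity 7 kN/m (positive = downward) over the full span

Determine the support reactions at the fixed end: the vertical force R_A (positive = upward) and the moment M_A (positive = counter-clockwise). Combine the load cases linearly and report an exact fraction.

R_A = 39 kN, M_A = 412/5 kN·m

Load 1 — point force P=11 kN at a=12/5 m (b=L-a=8/5):
  R_A = P = 11 kN
  M_A = Pa = 11·(12/5) = 132/5 kN·m
Load 2 — uniform load w=7 kN/m over full span:
  R_A = wL = 7·4 = 28 kN
  M_A = wL²/2 = 7·4²/2 = 56 kN·m
Superposition: R_A = 39 kN, M_A = 412/5 kN·m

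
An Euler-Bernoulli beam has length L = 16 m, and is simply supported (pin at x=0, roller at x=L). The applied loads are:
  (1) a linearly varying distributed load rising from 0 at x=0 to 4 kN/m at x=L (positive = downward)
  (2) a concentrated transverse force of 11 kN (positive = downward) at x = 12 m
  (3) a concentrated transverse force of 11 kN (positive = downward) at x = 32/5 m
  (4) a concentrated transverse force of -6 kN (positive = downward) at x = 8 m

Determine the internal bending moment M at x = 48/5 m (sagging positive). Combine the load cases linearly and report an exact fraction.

M(48/5) = 12612/125 kN·m

Load 1 — triangular load w₀=4 kN/m (0→w₀ over full span):
  M_1 = w₀Lx/6 - w₀x³/(6L) = 4·16·(48/5)/6 - 4·(48/5)³/(6·16) = 8192/125 kN·m
Load 2 — point force P=11 kN at a=12 m (b=L-a=4):
  M_2 = Pbx/L  [x≤a] = 11·4·(48/5)/16 = 132/5 kN·m
Load 3 — point force P=11 kN at a=32/5 m (b=L-a=48/5):
  M_3 = Pa(L-x)/L  [x>a] = 11·(32/5)·(16-(48/5))/16 = 704/25 kN·m
Load 4 — point force P=-6 kN at a=8 m (b=L-a=8):
  M_4 = Pa(L-x)/L  [x>a] = (-6)·8·(16-(48/5))/16 = -96/5 kN·m
Superposition: M = Σ M_i = 12612/125 kN·m ≈ 100.896000 kN·m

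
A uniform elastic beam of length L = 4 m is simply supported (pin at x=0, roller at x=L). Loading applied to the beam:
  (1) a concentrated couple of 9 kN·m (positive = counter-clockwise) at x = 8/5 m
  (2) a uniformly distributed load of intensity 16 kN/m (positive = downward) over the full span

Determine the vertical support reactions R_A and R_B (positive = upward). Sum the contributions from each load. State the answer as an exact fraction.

Load 1 — applied couple M₀=9 kN·m at a=8/5 m (b=L-a=12/5):
  R_A = M₀/L = 9/4 kN
  R_B = -M₀/L = -9/4 kN
Load 2 — uniform load w=16 kN/m over full span:
  R_A = wL/2 = 16·4/2 = 32 kN
  R_B = wL/2 = 16·4/2 = 32 kN
Superposition: R_A = 137/4 kN, R_B = 119/4 kN

R_A = 137/4 kN, R_B = 119/4 kN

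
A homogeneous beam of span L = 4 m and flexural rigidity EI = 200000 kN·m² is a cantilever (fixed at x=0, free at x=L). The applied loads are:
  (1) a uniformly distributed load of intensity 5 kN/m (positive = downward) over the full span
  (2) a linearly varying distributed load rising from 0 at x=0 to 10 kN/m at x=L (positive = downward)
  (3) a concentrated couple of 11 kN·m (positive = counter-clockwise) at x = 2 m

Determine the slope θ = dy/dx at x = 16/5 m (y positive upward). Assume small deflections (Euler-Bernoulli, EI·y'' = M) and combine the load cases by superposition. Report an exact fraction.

θ(16/5) = -6881/12500000 rad

Load 1 — uniform load w=5 kN/m over full span:
  θ_1 = -wx(x²-3Lx+3L²)/(6EI) = -5·(16/5)·((16/5)²-3·4·(16/5)+3·4²)/(6·200000) = -62/234375 rad
Load 2 — triangular load w₀=10 kN/m (0→w₀ over full span):
  θ_2 = (w₀Lx²/4-w₀L²x/3-w₀x⁴/(24L))/EI = (10·4·(16/5)²/4-10·4²·(16/5)/3-10·(16/5)⁴/(24·4))/200000 = -464/1171875 rad
Load 3 — applied couple M₀=11 kN·m at a=2 m (b=L-a=2):
  θ_3 = M₀a/EI  [x>a] = 11·2/200000 = 11/100000 rad
Superposition: θ = Σ θ_i = -6881/12500000 rad ≈ -0.000550 rad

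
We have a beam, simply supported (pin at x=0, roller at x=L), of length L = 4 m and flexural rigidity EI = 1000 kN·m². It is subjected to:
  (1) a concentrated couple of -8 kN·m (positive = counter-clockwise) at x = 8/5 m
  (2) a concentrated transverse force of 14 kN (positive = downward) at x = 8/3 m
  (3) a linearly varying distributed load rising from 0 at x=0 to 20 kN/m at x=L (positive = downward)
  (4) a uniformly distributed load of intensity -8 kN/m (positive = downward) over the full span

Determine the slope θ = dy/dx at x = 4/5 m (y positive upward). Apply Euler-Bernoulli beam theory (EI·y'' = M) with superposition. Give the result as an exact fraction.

Load 1 — applied couple M₀=-8 kN·m at a=8/5 m (b=L-a=12/5):
  θ_1 = (M₀x²/(2L)+C₁)/EI  [x≤a] with C₁=M₀(3b²-L²)/(6L)=-32/75 = ((-8)·(4/5)²/(2·4)+(-32/75))/1000 = -2/1875 rad
Load 2 — point force P=14 kN at a=8/3 m (b=L-a=4/3):
  θ_2 = -Pb(L²-b²-3x²)/(6LEI)  [x≤a] = -14·(4/3)·(4²-(4/3)²-3·(4/5)²)/(6·4·1000) = -2422/253125 rad
Load 3 — triangular load w₀=20 kN/m (0→w₀ over full span):
  θ_3 = -w₀(7L⁴-30L²x²+15x⁴)/(360LEI) = -20·(7·4⁴-30·4²·(4/5)²+15·(4/5)⁴)/(360·4·1000) = -2912/140625 rad
Load 4 — uniform load w=-8 kN/m over full span:
  θ_4 = -w(L³-6Lx²+4x³)/(24EI) = -(-8)·(4³-6·4·(4/5)²+4·(4/5)³)/(24·1000) = 264/15625 rad
Superposition: θ = Σ θ_i = -18284/1265625 rad ≈ -0.014447 rad

θ(4/5) = -18284/1265625 rad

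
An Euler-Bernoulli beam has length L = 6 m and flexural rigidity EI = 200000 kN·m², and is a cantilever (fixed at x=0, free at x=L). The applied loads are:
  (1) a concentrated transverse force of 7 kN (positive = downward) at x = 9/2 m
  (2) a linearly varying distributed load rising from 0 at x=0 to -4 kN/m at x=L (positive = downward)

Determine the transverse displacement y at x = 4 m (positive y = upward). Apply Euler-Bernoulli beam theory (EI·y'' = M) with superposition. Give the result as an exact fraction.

y(4) = 949/2250000 m

Load 1 — point force P=7 kN at a=9/2 m (b=L-a=3/2):
  y_1 = -Px²(3a-x)/(6EI)  [x≤a] = -7·4²·(3·(9/2)-4)/(6·200000) = -133/150000 m
Load 2 — triangular load w₀=-4 kN/m (0→w₀ over full span):
  y_2 = (w₀Lx³/12-w₀L²x²/6-w₀x⁵/(120L))/EI = ((-4)·6·4³/12-(-4)·6²·4²/6-(-4)·4⁵/(120·6))/200000 = 184/140625 m
Superposition: y = Σ y_i = 949/2250000 m ≈ 0.000422 m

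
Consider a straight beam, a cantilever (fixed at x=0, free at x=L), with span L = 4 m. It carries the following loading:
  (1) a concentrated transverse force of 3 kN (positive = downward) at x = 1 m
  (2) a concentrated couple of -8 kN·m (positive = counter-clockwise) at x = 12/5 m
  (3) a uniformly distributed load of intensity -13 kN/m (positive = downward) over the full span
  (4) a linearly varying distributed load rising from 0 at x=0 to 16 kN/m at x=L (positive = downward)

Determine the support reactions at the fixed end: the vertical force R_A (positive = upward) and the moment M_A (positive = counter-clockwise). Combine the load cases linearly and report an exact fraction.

Load 1 — point force P=3 kN at a=1 m (b=L-a=3):
  R_A = P = 3 kN
  M_A = Pa = 3·1 = 3 kN·m
Load 2 — applied couple M₀=-8 kN·m at a=12/5 m (b=L-a=8/5):
  R_A = 0 kN
  M_A = -M₀ = -(-8) = 8 kN·m
Load 3 — uniform load w=-13 kN/m over full span:
  R_A = wL = (-13)·4 = -52 kN
  M_A = wL²/2 = (-13)·4²/2 = -104 kN·m
Load 4 — triangular load w₀=16 kN/m (0→w₀ over full span):
  R_A = w₀L/2 = 16·4/2 = 32 kN
  M_A = w₀L²/3 = 16·4²/3 = 256/3 kN·m
Superposition: R_A = -17 kN, M_A = -23/3 kN·m

R_A = -17 kN, M_A = -23/3 kN·m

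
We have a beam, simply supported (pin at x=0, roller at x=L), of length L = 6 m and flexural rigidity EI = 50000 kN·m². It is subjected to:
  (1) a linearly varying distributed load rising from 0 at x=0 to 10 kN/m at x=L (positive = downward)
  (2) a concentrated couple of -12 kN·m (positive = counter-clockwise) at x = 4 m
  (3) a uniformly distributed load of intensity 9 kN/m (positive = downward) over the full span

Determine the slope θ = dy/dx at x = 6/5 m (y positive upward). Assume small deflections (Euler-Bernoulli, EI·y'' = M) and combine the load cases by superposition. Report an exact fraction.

Load 1 — triangular load w₀=10 kN/m (0→w₀ over full span):
  θ_1 = -w₀(7L⁴-30L²x²+15x⁴)/(360LEI) = -10·(7·6⁴-30·6²·(6/5)²+15·(6/5)⁴)/(360·6·50000) = -273/390625 rad
Load 2 — applied couple M₀=-12 kN·m at a=4 m (b=L-a=2):
  θ_2 = (M₀x²/(2L)+C₁)/EI  [x≤a] with C₁=M₀(3b²-L²)/(6L)=8 = ((-12)·(6/5)²/(2·6)+8)/50000 = 41/312500 rad
Load 3 — uniform load w=9 kN/m over full span:
  θ_3 = -w(L³-6Lx²+4x³)/(24EI) = -9·(6³-6·6·(6/5)²+4·(6/5)³)/(24·50000) = -8019/6250000 rad
Superposition: θ = Σ θ_i = -11567/6250000 rad ≈ -0.001851 rad

θ(6/5) = -11567/6250000 rad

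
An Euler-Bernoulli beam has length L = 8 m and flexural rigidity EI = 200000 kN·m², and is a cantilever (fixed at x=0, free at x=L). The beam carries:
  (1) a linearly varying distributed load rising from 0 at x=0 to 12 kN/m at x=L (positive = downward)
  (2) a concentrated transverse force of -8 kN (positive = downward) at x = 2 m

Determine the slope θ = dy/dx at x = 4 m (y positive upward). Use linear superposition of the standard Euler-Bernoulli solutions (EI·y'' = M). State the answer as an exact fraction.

θ(4) = -2/625 rad

Load 1 — triangular load w₀=12 kN/m (0→w₀ over full span):
  θ_1 = (w₀Lx²/4-w₀L²x/3-w₀x⁴/(24L))/EI = (12·8·4²/4-12·8²·4/3-12·4⁴/(24·8))/200000 = -41/12500 rad
Load 2 — point force P=-8 kN at a=2 m (b=L-a=6):
  θ_2 = -Pa²/(2EI)  [x>a] = -(-8)·2²/(2·200000) = 1/12500 rad
Superposition: θ = Σ θ_i = -2/625 rad ≈ -0.003200 rad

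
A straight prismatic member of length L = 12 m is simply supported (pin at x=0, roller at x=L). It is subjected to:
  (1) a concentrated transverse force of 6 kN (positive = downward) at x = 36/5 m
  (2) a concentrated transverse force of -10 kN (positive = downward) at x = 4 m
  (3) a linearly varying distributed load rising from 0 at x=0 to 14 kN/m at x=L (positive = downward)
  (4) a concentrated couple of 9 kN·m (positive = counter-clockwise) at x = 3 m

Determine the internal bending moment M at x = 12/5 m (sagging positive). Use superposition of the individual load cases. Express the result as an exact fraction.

Load 1 — point force P=6 kN at a=36/5 m (b=L-a=24/5):
  M_1 = Pbx/L  [x≤a] = 6·(24/5)·(12/5)/12 = 144/25 kN·m
Load 2 — point force P=-10 kN at a=4 m (b=L-a=8):
  M_2 = Pbx/L  [x≤a] = (-10)·8·(12/5)/12 = -16 kN·m
Load 3 — triangular load w₀=14 kN/m (0→w₀ over full span):
  M_3 = w₀Lx/6 - w₀x³/(6L) = 14·12·(12/5)/6 - 14·(12/5)³/(6·12) = 8064/125 kN·m
Load 4 — applied couple M₀=9 kN·m at a=3 m (b=L-a=9):
  M_4 = M₀x/L  [x≤a] = 9·(12/5)/12 = 9/5 kN·m
Superposition: M = Σ M_i = 7009/125 kN·m ≈ 56.072000 kN·m

M(12/5) = 7009/125 kN·m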